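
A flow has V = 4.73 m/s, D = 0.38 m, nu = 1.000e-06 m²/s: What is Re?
Formula: Re = \frac{V D}{\nu}
Re = 4.73·0.38/1.000e-06 = 1.797e+06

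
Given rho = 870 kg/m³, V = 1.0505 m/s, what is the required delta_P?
Formula: V = \sqrt{\frac{2 \Delta P}{\rho}}
Substituting knowns: 1.0505 = √(2·(delta_P·1000)/870)
Solving for delta_P: delta_P = 1.0505²·870/2/1000 = 0.48 kPa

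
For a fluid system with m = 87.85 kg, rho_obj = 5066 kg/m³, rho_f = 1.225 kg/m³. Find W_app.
Formula: W_{app} = mg\left(1 - \frac{\rho_f}{\rho_{obj}}\right)
W_app = 87.85·9.81·(1 − 1.225/5066) = 861.6 N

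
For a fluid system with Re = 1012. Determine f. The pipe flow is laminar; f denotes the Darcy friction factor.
Formula: f = \frac{64}{Re}
f = 64/1012 = 0.06324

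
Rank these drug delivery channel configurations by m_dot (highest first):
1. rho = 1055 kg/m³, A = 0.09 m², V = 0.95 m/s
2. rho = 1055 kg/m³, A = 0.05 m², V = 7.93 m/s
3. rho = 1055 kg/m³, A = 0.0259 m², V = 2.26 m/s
Case 1: m_dot = 90.2 kg/s
Case 2: m_dot = 418.3 kg/s
Case 3: m_dot = 61.75 kg/s
Ranking (highest first): 2, 1, 3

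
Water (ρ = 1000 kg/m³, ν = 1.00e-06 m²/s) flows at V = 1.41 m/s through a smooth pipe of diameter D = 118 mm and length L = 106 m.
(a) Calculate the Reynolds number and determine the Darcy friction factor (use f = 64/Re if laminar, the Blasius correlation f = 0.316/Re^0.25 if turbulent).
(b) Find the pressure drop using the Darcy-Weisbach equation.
(a) Re = V·D/ν = 1.41·0.118/1.00e-06 = 166380 → turbulent (Re > 4000); f = 0.316/Re^0.25 = 0.316/166380^0.25 = 0.015646 (Blasius is strictly valid for Re ≲ 1e5; used here as the smooth-pipe estimate the problem specifies)
(b) Darcy-Weisbach: ΔP = f·(L/D)·½ρV²/1000 = 0.015646·(106/0.118)·½·1000·1.41²/1000 = 13.97 kPa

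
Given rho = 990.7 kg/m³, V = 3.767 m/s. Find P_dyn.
Formula: P_{dyn} = \frac{1}{2} \rho V^2
P_dyn = 0.5·990.7·3.767²/1000 = 7.029 kPa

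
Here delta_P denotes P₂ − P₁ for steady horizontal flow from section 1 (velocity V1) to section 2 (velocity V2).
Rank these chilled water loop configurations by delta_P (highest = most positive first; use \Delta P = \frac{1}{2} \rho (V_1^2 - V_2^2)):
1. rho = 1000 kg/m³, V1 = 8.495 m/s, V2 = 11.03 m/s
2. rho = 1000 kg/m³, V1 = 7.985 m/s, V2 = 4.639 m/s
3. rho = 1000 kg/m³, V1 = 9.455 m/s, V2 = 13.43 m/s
Case 1: delta_P = -24.75 kPa
Case 2: delta_P = 21.12 kPa
Case 3: delta_P = -45.48 kPa
Ranking (highest first): 2, 1, 3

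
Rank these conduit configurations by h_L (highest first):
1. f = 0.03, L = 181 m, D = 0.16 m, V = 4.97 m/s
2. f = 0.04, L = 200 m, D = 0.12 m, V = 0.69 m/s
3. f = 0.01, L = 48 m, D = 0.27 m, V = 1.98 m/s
Case 1: h_L = 42.73 m
Case 2: h_L = 1.618 m
Case 3: h_L = 0.3552 m
Ranking (highest first): 1, 2, 3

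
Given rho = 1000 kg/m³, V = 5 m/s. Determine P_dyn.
Formula: P_{dyn} = \frac{1}{2} \rho V^2
P_dyn = 0.5·1000·5²/1000 = 12.5 kPa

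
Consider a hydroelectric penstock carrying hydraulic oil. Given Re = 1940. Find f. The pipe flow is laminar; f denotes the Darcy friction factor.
Formula: f = \frac{64}{Re}
f = 64/1940 = 0.03299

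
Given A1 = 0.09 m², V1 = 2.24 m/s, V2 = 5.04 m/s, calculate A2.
Formula: V_2 = \frac{A_1 V_1}{A_2}
Substituting knowns: 5.04 = 0.09·2.24/A2
Solving for A2: A2 = 0.09·2.24/5.04 = 0.04 m²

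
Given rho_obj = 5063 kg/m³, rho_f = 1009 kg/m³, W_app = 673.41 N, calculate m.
Formula: W_{app} = mg\left(1 - \frac{\rho_f}{\rho_{obj}}\right)
Substituting knowns: 673.41 = m·9.81·(1 − 1009/5063)
Solving for m: m = 673.41/(9.81·(1 − 1009/5063)) = 85.73 kg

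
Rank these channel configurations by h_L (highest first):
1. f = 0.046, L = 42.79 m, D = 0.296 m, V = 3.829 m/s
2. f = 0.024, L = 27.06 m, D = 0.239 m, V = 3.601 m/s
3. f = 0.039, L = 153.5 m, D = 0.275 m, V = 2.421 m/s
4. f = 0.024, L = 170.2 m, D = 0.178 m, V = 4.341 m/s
Case 1: h_L = 4.969 m
Case 2: h_L = 1.796 m
Case 3: h_L = 6.503 m
Case 4: h_L = 22.04 m
Ranking (highest first): 4, 3, 1, 2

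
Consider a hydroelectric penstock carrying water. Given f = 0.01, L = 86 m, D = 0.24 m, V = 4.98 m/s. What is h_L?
Formula: h_L = f \frac{L}{D} \frac{V^2}{2g}
h_L = 0.01·(86/0.24)·4.98²/(2·9.81) = 4.529 m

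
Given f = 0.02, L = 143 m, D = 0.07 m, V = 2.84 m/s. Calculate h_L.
Formula: h_L = f \frac{L}{D} \frac{V^2}{2g}
h_L = 0.02·(143/0.07)·2.84²/(2·9.81) = 16.8 m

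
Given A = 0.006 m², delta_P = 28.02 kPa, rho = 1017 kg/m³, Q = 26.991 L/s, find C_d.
Formula: Q = C_d A \sqrt{\frac{2 \Delta P}{\rho}}
Substituting knowns: 26.991 = C_d·0.006·√(2·(28.02·1000)/1017)·1000
Solving for C_d: C_d = (26.991/1000)/(0.006·√(2·(28.02·1000)/1017)) = 0.606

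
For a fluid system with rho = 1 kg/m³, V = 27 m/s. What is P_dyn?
Formula: P_{dyn} = \frac{1}{2} \rho V^2
P_dyn = 0.5·1·27²/1000 = 0.3645 kPa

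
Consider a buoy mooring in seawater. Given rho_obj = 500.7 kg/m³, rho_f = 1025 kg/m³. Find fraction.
Formula: f_{sub} = \frac{\rho_{obj}}{\rho_f}
fraction = 500.7/1025 = 0.4885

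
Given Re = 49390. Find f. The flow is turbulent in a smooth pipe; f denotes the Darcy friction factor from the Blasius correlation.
Formula: f = \frac{0.316}{Re^{0.25}}
f = 0.316/49390^0.25 = 0.0212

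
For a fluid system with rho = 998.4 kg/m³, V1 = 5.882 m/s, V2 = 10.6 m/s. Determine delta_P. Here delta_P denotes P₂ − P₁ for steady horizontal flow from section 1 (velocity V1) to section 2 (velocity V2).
Formula: \Delta P = \frac{1}{2} \rho (V_1^2 - V_2^2)
delta_P = 0.5·998.4·(5.882² − 10.6²)/1000 = -38.82 kPa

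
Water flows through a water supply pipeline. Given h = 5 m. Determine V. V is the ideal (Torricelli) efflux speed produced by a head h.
Formula: V = \sqrt{2 g h}
V = √(2·9.81·5) = 9.905 m/s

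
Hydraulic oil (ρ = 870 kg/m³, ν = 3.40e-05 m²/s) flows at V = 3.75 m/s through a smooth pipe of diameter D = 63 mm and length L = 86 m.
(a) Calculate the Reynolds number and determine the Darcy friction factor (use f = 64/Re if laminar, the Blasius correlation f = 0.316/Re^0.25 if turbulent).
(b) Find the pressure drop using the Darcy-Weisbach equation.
(a) Re = V·D/ν = 3.75·0.063/3.40e-05 = 6948.5 → turbulent (Re > 4000); f = 0.316/Re^0.25 = 0.316/6948.5^0.25 = 0.034611
(b) Darcy-Weisbach: ΔP = f·(L/D)·½ρV²/1000 = 0.034611·(86/0.063)·½·870·3.75²/1000 = 289 kPa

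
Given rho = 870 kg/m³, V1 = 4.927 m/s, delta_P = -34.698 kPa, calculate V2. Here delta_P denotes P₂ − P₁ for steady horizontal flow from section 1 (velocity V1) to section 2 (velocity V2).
Formula: \Delta P = \frac{1}{2} \rho (V_1^2 - V_2^2)
Substituting knowns: -34.698 = 0.5·870·(4.927² − V2²)/1000
Solving for V2: V2 = √(4.927² − 2·(-34.698·1000)/870) = 10.2 m/s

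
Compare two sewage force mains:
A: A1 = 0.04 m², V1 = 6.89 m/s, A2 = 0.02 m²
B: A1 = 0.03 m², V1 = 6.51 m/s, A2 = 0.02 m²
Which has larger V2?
V2(A) = 13.78 m/s, V2(B) = 9.765 m/s. Answer: A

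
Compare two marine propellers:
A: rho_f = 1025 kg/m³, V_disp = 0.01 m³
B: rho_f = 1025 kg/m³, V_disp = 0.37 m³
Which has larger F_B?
F_B(A) = 100.6 N, F_B(B) = 3720 N. Answer: B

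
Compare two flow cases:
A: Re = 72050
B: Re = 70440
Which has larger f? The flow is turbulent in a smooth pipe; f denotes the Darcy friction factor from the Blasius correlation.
f(A) = 0.01929, f(B) = 0.0194. Answer: B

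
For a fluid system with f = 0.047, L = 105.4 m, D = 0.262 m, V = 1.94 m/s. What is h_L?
Formula: h_L = f \frac{L}{D} \frac{V^2}{2g}
h_L = 0.047·(105.4/0.262)·1.94²/(2·9.81) = 3.627 m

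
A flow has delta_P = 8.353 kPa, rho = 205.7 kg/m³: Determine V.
Formula: V = \sqrt{\frac{2 \Delta P}{\rho}}
V = √(2·(8.353·1000)/205.7) = 9.012 m/s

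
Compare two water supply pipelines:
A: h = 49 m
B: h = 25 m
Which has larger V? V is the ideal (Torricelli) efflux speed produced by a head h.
V(A) = 31.01 m/s, V(B) = 22.15 m/s. Answer: A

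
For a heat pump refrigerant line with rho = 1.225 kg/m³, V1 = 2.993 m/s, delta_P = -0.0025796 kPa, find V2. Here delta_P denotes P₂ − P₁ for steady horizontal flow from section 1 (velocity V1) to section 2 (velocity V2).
Formula: \Delta P = \frac{1}{2} \rho (V_1^2 - V_2^2)
Substituting knowns: -0.0025796 = 0.5·1.225·(2.993² − V2²)/1000
Solving for V2: V2 = √(2.993² − 2·(-0.0025796·1000)/1.225) = 3.629 m/s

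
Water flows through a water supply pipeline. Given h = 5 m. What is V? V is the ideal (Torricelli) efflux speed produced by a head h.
Formula: V = \sqrt{2 g h}
V = √(2·9.81·5) = 9.905 m/s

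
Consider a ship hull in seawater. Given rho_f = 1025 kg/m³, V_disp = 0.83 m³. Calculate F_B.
Formula: F_B = \rho_f g V_{disp}
F_B = 1025·9.81·0.83 = 8346 N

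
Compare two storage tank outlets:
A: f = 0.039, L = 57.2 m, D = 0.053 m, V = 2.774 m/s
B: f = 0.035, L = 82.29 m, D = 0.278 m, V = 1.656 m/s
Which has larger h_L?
h_L(A) = 16.51 m, h_L(B) = 1.448 m. Answer: A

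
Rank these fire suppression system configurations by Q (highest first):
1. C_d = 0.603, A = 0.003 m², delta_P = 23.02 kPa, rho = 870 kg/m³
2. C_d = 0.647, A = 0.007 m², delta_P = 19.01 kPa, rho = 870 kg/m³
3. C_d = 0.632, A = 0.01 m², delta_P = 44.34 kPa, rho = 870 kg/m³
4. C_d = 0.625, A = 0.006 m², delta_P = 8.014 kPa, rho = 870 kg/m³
Case 1: Q = 13.16 L/s
Case 2: Q = 29.94 L/s
Case 3: Q = 63.81 L/s
Case 4: Q = 16.1 L/s
Ranking (highest first): 3, 2, 4, 1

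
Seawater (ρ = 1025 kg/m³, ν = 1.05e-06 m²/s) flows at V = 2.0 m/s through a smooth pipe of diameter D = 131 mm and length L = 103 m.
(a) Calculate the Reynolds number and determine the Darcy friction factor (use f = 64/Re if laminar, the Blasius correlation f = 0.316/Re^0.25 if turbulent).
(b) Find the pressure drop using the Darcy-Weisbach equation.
(a) Re = V·D/ν = 2.0·0.131/1.05e-06 = 249520 → turbulent (Re > 4000); f = 0.316/Re^0.25 = 0.316/249520^0.25 = 0.014139 (Blasius is strictly valid for Re ≲ 1e5; used here as the smooth-pipe estimate the problem specifies)
(b) Darcy-Weisbach: ΔP = f·(L/D)·½ρV²/1000 = 0.014139·(103/0.131)·½·1025·2.0²/1000 = 22.79 kPa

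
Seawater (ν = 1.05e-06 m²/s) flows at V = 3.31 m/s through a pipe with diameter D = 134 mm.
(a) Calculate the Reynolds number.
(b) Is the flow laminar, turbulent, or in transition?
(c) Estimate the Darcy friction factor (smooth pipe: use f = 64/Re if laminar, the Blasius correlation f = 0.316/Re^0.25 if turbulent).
(a) Re = V·D/ν = 3.31·0.134/1.05e-06 = 422420
(b) Flow regime: turbulent (Re > 4000)
(c) Friction factor: f = 0.316/Re^0.25 = 0.316/422420^0.25 = 0.0124 (Blasius is strictly valid for Re ≲ 1e5; used here as the smooth-pipe estimate the problem specifies)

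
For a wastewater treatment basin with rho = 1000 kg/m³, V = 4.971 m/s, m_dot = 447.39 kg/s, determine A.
Formula: \dot{m} = \rho A V
Substituting knowns: 447.39 = 1000·A·4.971
Solving for A: A = 447.39/(1000·4.971) = 0.09 m²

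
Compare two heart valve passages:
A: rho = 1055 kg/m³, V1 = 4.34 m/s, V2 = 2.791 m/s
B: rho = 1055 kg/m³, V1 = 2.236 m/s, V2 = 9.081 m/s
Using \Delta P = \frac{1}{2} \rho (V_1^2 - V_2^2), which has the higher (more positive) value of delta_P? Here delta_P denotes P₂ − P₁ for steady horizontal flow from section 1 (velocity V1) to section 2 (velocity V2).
delta_P(A) = 5.827 kPa, delta_P(B) = -40.86 kPa. Answer: A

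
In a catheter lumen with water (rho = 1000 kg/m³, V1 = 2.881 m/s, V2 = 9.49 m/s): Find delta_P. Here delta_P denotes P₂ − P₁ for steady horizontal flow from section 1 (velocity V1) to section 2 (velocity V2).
Formula: \Delta P = \frac{1}{2} \rho (V_1^2 - V_2^2)
delta_P = 0.5·1000·(2.881² − 9.49²)/1000 = -40.88 kPa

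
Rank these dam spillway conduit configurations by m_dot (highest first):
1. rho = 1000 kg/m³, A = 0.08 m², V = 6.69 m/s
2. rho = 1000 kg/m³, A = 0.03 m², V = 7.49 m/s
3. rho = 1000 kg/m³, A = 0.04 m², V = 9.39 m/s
Case 1: m_dot = 535.2 kg/s
Case 2: m_dot = 224.7 kg/s
Case 3: m_dot = 375.6 kg/s
Ranking (highest first): 1, 3, 2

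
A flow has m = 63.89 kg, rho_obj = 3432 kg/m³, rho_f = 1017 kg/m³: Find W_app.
Formula: W_{app} = mg\left(1 - \frac{\rho_f}{\rho_{obj}}\right)
W_app = 63.89·9.81·(1 − 1017/3432) = 441 N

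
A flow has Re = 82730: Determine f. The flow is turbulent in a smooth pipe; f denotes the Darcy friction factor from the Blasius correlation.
Formula: f = \frac{0.316}{Re^{0.25}}
f = 0.316/82730^0.25 = 0.01863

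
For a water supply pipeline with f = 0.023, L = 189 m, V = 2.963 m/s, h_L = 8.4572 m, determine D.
Formula: h_L = f \frac{L}{D} \frac{V^2}{2g}
Substituting knowns: 8.4572 = 0.023·(189/D)·2.963²/(2·9.81)
Solving for D: D = 0.023·189·2.963²/(2·9.81·8.4572) = 0.23 m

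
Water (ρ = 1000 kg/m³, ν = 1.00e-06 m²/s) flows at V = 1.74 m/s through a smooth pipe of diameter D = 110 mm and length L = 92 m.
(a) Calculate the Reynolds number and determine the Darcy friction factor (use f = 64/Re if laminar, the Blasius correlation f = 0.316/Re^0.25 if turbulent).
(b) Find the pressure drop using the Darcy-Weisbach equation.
(a) Re = V·D/ν = 1.74·0.11/1.00e-06 = 191400 → turbulent (Re > 4000); f = 0.316/Re^0.25 = 0.316/191400^0.25 = 0.015108 (Blasius is strictly valid for Re ≲ 1e5; used here as the smooth-pipe estimate the problem specifies)
(b) Darcy-Weisbach: ΔP = f·(L/D)·½ρV²/1000 = 0.015108·(92/0.110)·½·1000·1.74²/1000 = 19.13 kPa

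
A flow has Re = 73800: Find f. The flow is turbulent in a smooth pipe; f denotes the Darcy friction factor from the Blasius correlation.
Formula: f = \frac{0.316}{Re^{0.25}}
f = 0.316/73800^0.25 = 0.01917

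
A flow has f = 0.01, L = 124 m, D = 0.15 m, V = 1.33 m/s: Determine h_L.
Formula: h_L = f \frac{L}{D} \frac{V^2}{2g}
h_L = 0.01·(124/0.15)·1.33²/(2·9.81) = 0.7453 m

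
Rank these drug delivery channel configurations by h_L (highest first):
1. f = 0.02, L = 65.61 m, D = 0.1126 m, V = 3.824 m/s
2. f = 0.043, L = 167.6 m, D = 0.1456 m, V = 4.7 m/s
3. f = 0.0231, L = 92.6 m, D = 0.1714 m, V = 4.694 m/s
Case 1: h_L = 8.686 m
Case 2: h_L = 55.73 m
Case 3: h_L = 14.02 m
Ranking (highest first): 2, 3, 1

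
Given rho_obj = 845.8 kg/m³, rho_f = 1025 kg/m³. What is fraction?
Formula: f_{sub} = \frac{\rho_{obj}}{\rho_f}
fraction = 845.8/1025 = 0.8252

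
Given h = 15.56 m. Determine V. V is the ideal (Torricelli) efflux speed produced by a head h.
Formula: V = \sqrt{2 g h}
V = √(2·9.81·15.56) = 17.47 m/s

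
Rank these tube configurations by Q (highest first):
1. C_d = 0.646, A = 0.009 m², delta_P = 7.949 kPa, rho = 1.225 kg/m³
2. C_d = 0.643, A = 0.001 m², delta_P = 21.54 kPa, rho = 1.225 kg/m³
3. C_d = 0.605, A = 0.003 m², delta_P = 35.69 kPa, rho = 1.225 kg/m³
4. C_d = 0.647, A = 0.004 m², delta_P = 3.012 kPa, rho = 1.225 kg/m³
Case 1: Q = 662.3 L/s
Case 2: Q = 120.6 L/s
Case 3: Q = 438.1 L/s
Case 4: Q = 181.5 L/s
Ranking (highest first): 1, 3, 4, 2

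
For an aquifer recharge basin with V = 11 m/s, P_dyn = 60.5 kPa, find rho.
Formula: P_{dyn} = \frac{1}{2} \rho V^2
Substituting knowns: 60.5 = 0.5·rho·11²/1000
Solving for rho: rho = 2·(60.5·1000)/11² = 1000 kg/m³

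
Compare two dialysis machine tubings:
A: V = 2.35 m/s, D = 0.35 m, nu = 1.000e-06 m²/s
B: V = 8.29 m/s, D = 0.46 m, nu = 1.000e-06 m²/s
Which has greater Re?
Re(A) = 822500, Re(B) = 3.813e+06. Answer: B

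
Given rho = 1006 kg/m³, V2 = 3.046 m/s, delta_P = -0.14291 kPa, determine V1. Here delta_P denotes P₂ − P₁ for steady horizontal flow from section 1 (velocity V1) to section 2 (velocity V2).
Formula: \Delta P = \frac{1}{2} \rho (V_1^2 - V_2^2)
Substituting knowns: -0.14291 = 0.5·1006·(V1² − 3.046²)/1000
Solving for V1: V1 = √(3.046² + 2·(-0.14291·1000)/1006) = 2.999 m/s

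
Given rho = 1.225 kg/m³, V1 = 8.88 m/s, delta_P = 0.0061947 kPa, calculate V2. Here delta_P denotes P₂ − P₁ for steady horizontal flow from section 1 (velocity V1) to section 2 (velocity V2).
Formula: \Delta P = \frac{1}{2} \rho (V_1^2 - V_2^2)
Substituting knowns: 0.0061947 = 0.5·1.225·(8.88² − V2²)/1000
Solving for V2: V2 = √(8.88² − 2·(0.0061947·1000)/1.225) = 8.291 m/s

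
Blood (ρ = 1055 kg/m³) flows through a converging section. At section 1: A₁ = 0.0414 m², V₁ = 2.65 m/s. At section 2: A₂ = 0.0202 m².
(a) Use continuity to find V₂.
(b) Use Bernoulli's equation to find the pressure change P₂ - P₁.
(a) Continuity: A₁V₁=A₂V₂ -> V₂=A₁V₁/A₂=0.0414*2.65/0.0202=5.43 m/s
(b) Bernoulli: P₂-P₁=0.5*rho*(V₁^2-V₂^2)/1000=0.5*1055*(2.65^2-5.43^2)/1000=-11.85 kPa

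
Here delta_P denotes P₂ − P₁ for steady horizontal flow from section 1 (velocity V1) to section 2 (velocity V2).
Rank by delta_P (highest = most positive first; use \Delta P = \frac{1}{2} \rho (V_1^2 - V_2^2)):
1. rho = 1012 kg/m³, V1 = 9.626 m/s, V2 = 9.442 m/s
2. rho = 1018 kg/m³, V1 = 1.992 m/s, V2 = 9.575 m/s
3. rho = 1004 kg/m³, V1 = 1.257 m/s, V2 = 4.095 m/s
Case 1: delta_P = 1.775 kPa
Case 2: delta_P = -44.65 kPa
Case 3: delta_P = -7.625 kPa
Ranking (highest first): 1, 3, 2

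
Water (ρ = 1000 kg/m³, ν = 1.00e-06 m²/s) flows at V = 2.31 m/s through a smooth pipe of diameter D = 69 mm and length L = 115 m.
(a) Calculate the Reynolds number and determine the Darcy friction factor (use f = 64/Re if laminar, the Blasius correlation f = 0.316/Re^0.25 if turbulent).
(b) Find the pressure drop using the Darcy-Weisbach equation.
(a) Re = V·D/ν = 2.31·0.069/1.00e-06 = 159390 → turbulent (Re > 4000); f = 0.316/Re^0.25 = 0.316/159390^0.25 = 0.015815 (Blasius is strictly valid for Re ≲ 1e5; used here as the smooth-pipe estimate the problem specifies)
(b) Darcy-Weisbach: ΔP = f·(L/D)·½ρV²/1000 = 0.015815·(115/0.069)·½·1000·2.31²/1000 = 70.33 kPa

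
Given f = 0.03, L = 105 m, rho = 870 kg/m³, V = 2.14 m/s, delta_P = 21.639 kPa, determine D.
Formula: \Delta P = f \frac{L}{D} \frac{\rho V^2}{2}
Substituting knowns: 21.639 = 0.03·(105/D)·0.5·870·2.14²/1000
Solving for D: D = 0.03·105·0.5·870·2.14²/(21.639·1000) = 0.29 m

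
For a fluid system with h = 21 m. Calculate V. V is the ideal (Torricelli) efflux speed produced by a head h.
Formula: V = \sqrt{2 g h}
V = √(2·9.81·21) = 20.3 m/s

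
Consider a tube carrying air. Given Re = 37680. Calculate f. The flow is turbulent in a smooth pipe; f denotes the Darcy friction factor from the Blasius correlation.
Formula: f = \frac{0.316}{Re^{0.25}}
f = 0.316/37680^0.25 = 0.02268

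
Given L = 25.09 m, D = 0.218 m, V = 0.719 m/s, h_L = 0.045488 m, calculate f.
Formula: h_L = f \frac{L}{D} \frac{V^2}{2g}
Substituting knowns: 0.045488 = f·(25.09/0.218)·0.719²/(2·9.81)
Solving for f: f = 0.045488·2·9.81/((25.09/0.218)·0.719²) = 0.015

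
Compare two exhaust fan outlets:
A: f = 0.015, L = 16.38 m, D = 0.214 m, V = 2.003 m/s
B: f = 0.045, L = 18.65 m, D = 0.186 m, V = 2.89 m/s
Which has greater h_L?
h_L(A) = 0.2348 m, h_L(B) = 1.921 m. Answer: B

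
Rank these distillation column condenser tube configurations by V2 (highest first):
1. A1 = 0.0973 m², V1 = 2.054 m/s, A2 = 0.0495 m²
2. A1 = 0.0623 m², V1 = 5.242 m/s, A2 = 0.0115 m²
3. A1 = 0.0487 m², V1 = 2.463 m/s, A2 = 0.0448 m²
Case 1: V2 = 4.037 m/s
Case 2: V2 = 28.4 m/s
Case 3: V2 = 2.677 m/s
Ranking (highest first): 2, 1, 3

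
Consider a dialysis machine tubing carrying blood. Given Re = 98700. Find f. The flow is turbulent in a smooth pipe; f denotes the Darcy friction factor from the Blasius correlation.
Formula: f = \frac{0.316}{Re^{0.25}}
f = 0.316/98700^0.25 = 0.01783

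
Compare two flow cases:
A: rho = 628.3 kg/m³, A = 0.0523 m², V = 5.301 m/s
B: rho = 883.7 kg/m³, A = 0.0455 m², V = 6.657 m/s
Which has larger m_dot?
m_dot(A) = 174.2 kg/s, m_dot(B) = 267.7 kg/s. Answer: B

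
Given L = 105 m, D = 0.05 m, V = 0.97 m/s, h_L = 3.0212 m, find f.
Formula: h_L = f \frac{L}{D} \frac{V^2}{2g}
Substituting knowns: 3.0212 = f·(105/0.05)·0.97²/(2·9.81)
Solving for f: f = 3.0212·2·9.81/((105/0.05)·0.97²) = 0.03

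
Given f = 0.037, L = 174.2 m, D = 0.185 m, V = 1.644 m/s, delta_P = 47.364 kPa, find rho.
Formula: \Delta P = f \frac{L}{D} \frac{\rho V^2}{2}
Substituting knowns: 47.364 = 0.037·(174.2/0.185)·0.5·rho·1.644²/1000
Solving for rho: rho = (47.364·1000)/(0.037·(174.2/0.185)·0.5·1.644²) = 1006 kg/m³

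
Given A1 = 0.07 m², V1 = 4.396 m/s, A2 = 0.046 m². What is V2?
Formula: V_2 = \frac{A_1 V_1}{A_2}
V2 = 0.07·4.396/0.046 = 6.69 m/s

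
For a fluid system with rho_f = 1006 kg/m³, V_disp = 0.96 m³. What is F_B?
Formula: F_B = \rho_f g V_{disp}
F_B = 1006·9.81·0.96 = 9474 N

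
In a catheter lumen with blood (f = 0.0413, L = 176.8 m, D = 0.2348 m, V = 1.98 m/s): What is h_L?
Formula: h_L = f \frac{L}{D} \frac{V^2}{2g}
h_L = 0.0413·(176.8/0.2348)·1.98²/(2·9.81) = 6.214 m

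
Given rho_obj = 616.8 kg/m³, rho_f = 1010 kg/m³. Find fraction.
Formula: f_{sub} = \frac{\rho_{obj}}{\rho_f}
fraction = 616.8/1010 = 0.6107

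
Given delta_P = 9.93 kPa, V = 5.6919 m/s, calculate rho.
Formula: V = \sqrt{\frac{2 \Delta P}{\rho}}
Substituting knowns: 5.6919 = √(2·(9.93·1000)/rho)
Solving for rho: rho = 2·(9.93·1000)/5.6919² = 613 kg/m³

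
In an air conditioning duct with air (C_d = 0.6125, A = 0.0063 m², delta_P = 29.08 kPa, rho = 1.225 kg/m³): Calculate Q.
Formula: Q = C_d A \sqrt{\frac{2 \Delta P}{\rho}}
Q = 0.6125·0.0063·√(2·(29.08·1000)/1.225)·1000 = 840.8 L/s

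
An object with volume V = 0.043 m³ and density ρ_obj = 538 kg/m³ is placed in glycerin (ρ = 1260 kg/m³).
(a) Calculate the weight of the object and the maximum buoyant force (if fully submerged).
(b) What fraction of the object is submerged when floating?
(a) W=rho_obj*g*V=538*9.81*0.043=226.9 N; F_B(max)=rho*g*V=1260*9.81*0.043=531.5 N
(b) Floating fraction=rho_obj/rho=538/1260=0.427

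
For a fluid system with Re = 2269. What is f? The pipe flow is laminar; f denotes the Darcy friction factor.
Formula: f = \frac{64}{Re}
f = 64/2269 = 0.02821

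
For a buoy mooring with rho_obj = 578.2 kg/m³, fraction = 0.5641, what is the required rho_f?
Formula: f_{sub} = \frac{\rho_{obj}}{\rho_f}
Substituting knowns: 0.5641 = 578.2/rho_f
Solving for rho_f: rho_f = 578.2/0.5641 = 1025 kg/m³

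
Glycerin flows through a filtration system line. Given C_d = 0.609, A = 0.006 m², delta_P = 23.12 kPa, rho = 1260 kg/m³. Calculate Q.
Formula: Q = C_d A \sqrt{\frac{2 \Delta P}{\rho}}
Q = 0.609·0.006·√(2·(23.12·1000)/1260)·1000 = 22.14 L/s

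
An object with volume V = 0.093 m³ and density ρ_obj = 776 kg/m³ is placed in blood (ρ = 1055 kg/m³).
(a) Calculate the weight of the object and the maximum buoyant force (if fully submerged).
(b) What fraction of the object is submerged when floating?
(a) W=rho_obj*g*V=776*9.81*0.093=708.0 N; F_B(max)=rho*g*V=1055*9.81*0.093=962.5 N
(b) Floating fraction=rho_obj/rho=776/1055=0.736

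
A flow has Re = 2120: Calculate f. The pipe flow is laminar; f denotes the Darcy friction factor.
Formula: f = \frac{64}{Re}
f = 64/2120 = 0.03019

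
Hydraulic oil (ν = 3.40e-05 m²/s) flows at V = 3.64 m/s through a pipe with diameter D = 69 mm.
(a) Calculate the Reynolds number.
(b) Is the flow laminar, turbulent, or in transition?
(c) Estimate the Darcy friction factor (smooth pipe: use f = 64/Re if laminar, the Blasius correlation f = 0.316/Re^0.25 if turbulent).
(a) Re = V·D/ν = 3.64·0.069/3.40e-05 = 7387.1
(b) Flow regime: turbulent (Re > 4000)
(c) Friction factor: f = 0.316/Re^0.25 = 0.316/7387.1^0.25 = 0.03409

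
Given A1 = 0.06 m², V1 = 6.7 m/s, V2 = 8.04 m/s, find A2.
Formula: V_2 = \frac{A_1 V_1}{A_2}
Substituting knowns: 8.04 = 0.06·6.7/A2
Solving for A2: A2 = 0.06·6.7/8.04 = 0.05 m²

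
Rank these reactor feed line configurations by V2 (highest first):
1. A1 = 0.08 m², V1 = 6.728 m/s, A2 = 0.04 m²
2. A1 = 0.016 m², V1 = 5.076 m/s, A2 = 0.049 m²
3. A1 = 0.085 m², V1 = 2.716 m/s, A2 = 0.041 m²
Case 1: V2 = 13.46 m/s
Case 2: V2 = 1.657 m/s
Case 3: V2 = 5.631 m/s
Ranking (highest first): 1, 3, 2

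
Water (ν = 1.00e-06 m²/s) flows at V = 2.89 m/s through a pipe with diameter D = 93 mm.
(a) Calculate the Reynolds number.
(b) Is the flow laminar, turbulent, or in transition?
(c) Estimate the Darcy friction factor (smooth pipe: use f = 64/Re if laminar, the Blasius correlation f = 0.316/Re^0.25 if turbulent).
(a) Re = V·D/ν = 2.89·0.093/1.00e-06 = 268770
(b) Flow regime: turbulent (Re > 4000)
(c) Friction factor: f = 0.316/Re^0.25 = 0.316/268770^0.25 = 0.01388 (Blasius is strictly valid for Re ≲ 1e5; used here as the smooth-pipe estimate the problem specifies)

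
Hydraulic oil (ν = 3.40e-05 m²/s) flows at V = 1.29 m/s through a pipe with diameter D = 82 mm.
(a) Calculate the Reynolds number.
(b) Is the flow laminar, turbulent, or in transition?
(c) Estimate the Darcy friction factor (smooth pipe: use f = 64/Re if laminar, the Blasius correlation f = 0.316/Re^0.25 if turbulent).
(a) Re = V·D/ν = 1.29·0.082/3.40e-05 = 3111.2
(b) Flow regime: transition (2300 ≤ Re ≤ 4000)
(c) Friction factor: f ≈ 0.04 (transitional regime, no simple correlation)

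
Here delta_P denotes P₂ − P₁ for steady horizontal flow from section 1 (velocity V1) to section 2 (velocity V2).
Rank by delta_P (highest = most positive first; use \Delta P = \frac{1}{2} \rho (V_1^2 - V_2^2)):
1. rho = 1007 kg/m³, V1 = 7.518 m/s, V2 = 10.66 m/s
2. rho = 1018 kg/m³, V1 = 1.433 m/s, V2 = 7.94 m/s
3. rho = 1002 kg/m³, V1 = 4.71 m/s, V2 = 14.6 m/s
Case 1: delta_P = -28.76 kPa
Case 2: delta_P = -31.04 kPa
Case 3: delta_P = -95.68 kPa
Ranking (highest first): 1, 2, 3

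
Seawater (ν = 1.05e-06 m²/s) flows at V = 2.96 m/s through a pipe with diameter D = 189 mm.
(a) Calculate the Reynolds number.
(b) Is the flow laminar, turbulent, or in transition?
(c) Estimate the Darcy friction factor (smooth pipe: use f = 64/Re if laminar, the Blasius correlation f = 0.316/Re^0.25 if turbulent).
(a) Re = V·D/ν = 2.96·0.189/1.05e-06 = 532800
(b) Flow regime: turbulent (Re > 4000)
(c) Friction factor: f = 0.316/Re^0.25 = 0.316/532800^0.25 = 0.0117 (Blasius is strictly valid for Re ≲ 1e5; used here as the smooth-pipe estimate the problem specifies)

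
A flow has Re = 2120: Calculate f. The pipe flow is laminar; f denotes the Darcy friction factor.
Formula: f = \frac{64}{Re}
f = 64/2120 = 0.03019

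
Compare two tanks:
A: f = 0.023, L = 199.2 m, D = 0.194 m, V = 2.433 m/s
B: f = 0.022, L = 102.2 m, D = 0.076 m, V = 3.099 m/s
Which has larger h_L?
h_L(A) = 7.125 m, h_L(B) = 14.48 m. Answer: B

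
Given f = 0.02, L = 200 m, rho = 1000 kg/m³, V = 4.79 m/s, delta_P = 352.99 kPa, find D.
Formula: \Delta P = f \frac{L}{D} \frac{\rho V^2}{2}
Substituting knowns: 352.99 = 0.02·(200/D)·0.5·1000·4.79²/1000
Solving for D: D = 0.02·200·0.5·1000·4.79²/(352.99·1000) = 0.13 m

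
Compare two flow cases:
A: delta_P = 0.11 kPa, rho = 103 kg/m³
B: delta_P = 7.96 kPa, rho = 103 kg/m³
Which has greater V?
V(A) = 1.461 m/s, V(B) = 12.43 m/s. Answer: B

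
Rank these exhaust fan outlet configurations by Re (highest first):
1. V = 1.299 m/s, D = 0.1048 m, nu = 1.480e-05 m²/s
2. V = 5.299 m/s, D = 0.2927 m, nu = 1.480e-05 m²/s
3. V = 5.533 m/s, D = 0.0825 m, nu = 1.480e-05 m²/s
Case 1: Re = 9198
Case 2: Re = 104798
Case 3: Re = 30843
Ranking (highest first): 2, 3, 1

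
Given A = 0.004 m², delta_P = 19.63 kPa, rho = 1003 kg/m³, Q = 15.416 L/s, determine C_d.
Formula: Q = C_d A \sqrt{\frac{2 \Delta P}{\rho}}
Substituting knowns: 15.416 = C_d·0.004·√(2·(19.63·1000)/1003)·1000
Solving for C_d: C_d = (15.416/1000)/(0.004·√(2·(19.63·1000)/1003)) = 0.616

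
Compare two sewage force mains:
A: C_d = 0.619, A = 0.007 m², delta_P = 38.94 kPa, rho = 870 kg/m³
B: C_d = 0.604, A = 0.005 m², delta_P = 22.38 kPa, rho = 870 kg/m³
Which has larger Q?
Q(A) = 41 L/s, Q(B) = 21.66 L/s. Answer: A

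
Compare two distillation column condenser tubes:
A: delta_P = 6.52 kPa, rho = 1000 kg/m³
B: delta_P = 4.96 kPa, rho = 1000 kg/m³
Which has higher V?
V(A) = 3.611 m/s, V(B) = 3.15 m/s. Answer: A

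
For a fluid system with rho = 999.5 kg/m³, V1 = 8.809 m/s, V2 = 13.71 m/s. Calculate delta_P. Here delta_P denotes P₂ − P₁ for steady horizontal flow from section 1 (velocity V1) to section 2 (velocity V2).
Formula: \Delta P = \frac{1}{2} \rho (V_1^2 - V_2^2)
delta_P = 0.5·999.5·(8.809² − 13.71²)/1000 = -55.16 kPa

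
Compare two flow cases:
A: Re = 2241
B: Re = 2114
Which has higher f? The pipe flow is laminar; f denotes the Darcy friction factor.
f(A) = 0.02856, f(B) = 0.03027. Answer: B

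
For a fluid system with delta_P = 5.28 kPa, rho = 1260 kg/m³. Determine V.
Formula: V = \sqrt{\frac{2 \Delta P}{\rho}}
V = √(2·(5.28·1000)/1260) = 2.895 m/s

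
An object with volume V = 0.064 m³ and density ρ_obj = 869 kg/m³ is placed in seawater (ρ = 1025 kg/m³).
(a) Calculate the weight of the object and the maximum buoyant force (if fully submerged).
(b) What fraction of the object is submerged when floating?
(a) W=rho_obj*g*V=869*9.81*0.064=545.6 N; F_B(max)=rho*g*V=1025*9.81*0.064=643.5 N
(b) Floating fraction=rho_obj/rho=869/1025=0.848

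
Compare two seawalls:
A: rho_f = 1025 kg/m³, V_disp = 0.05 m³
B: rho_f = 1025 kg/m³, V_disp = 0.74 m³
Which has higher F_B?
F_B(A) = 502.8 N, F_B(B) = 7441 N. Answer: B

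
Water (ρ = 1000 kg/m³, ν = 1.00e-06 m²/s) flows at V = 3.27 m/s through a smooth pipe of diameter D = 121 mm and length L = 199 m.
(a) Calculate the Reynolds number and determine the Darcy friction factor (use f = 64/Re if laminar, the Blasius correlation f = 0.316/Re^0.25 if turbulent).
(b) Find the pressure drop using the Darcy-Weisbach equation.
(a) Re = V·D/ν = 3.27·0.121/1.00e-06 = 395670 → turbulent (Re > 4000); f = 0.316/Re^0.25 = 0.316/395670^0.25 = 0.0126 (Blasius is strictly valid for Re ≲ 1e5; used here as the smooth-pipe estimate the problem specifies)
(b) Darcy-Weisbach: ΔP = f·(L/D)·½ρV²/1000 = 0.0126·(199/0.121)·½·1000·3.27²/1000 = 110.8 kPa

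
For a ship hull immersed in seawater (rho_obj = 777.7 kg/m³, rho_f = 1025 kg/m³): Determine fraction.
Formula: f_{sub} = \frac{\rho_{obj}}{\rho_f}
fraction = 777.7/1025 = 0.7587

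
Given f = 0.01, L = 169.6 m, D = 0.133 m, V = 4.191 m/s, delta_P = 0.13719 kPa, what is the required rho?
Formula: \Delta P = f \frac{L}{D} \frac{\rho V^2}{2}
Substituting knowns: 0.13719 = 0.01·(169.6/0.133)·0.5·rho·4.191²/1000
Solving for rho: rho = (0.13719·1000)/(0.01·(169.6/0.133)·0.5·4.191²) = 1.225 kg/m³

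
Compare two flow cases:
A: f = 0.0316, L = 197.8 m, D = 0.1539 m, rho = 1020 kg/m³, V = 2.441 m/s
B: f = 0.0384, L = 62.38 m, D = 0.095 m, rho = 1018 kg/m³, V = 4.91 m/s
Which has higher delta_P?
delta_P(A) = 123.4 kPa, delta_P(B) = 309.4 kPa. Answer: B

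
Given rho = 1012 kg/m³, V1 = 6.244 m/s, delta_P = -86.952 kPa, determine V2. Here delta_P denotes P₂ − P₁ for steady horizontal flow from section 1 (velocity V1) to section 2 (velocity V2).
Formula: \Delta P = \frac{1}{2} \rho (V_1^2 - V_2^2)
Substituting knowns: -86.952 = 0.5·1012·(6.244² − V2²)/1000
Solving for V2: V2 = √(6.244² − 2·(-86.952·1000)/1012) = 14.52 m/s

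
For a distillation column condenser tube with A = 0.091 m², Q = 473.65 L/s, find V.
Formula: Q = A V
Substituting knowns: 473.65 = 0.091·V·1000
Solving for V: V = (473.65/1000)/0.091 = 5.205 m/s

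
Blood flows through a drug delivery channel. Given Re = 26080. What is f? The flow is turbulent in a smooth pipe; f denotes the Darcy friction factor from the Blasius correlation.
Formula: f = \frac{0.316}{Re^{0.25}}
f = 0.316/26080^0.25 = 0.02487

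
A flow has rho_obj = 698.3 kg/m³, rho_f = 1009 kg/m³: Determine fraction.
Formula: f_{sub} = \frac{\rho_{obj}}{\rho_f}
fraction = 698.3/1009 = 0.6921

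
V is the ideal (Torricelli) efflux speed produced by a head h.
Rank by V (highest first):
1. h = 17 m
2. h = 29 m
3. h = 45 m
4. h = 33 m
Case 1: V = 18.26 m/s
Case 2: V = 23.85 m/s
Case 3: V = 29.71 m/s
Case 4: V = 25.45 m/s
Ranking (highest first): 3, 4, 2, 1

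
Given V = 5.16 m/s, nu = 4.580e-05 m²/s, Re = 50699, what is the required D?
Formula: Re = \frac{V D}{\nu}
Substituting knowns: 50699 = 5.16·D/4.580e-05
Solving for D: D = 50699·4.580e-05/5.16 = 0.45 m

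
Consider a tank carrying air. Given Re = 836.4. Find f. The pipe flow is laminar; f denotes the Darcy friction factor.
Formula: f = \frac{64}{Re}
f = 64/836.4 = 0.07652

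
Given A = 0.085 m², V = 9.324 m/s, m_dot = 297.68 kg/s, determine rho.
Formula: \dot{m} = \rho A V
Substituting knowns: 297.68 = rho·0.085·9.324
Solving for rho: rho = 297.68/(0.085·9.324) = 375.6 kg/m³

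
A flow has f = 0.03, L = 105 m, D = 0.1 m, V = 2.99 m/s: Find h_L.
Formula: h_L = f \frac{L}{D} \frac{V^2}{2g}
h_L = 0.03·(105/0.1)·2.99²/(2·9.81) = 14.35 m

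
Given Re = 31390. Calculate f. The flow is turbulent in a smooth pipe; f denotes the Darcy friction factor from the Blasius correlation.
Formula: f = \frac{0.316}{Re^{0.25}}
f = 0.316/31390^0.25 = 0.02374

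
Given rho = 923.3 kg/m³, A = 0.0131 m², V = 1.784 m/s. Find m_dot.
Formula: \dot{m} = \rho A V
m_dot = 923.3·0.0131·1.784 = 21.58 kg/s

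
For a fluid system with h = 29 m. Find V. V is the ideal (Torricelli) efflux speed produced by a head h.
Formula: V = \sqrt{2 g h}
V = √(2·9.81·29) = 23.85 m/s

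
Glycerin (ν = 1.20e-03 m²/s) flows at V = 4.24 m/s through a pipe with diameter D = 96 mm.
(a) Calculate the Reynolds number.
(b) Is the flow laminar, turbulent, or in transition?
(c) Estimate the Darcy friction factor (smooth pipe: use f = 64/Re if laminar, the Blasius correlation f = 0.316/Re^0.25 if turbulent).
(a) Re = V·D/ν = 4.24·0.096/1.20e-03 = 339.2
(b) Flow regime: laminar (Re < 2300)
(c) Friction factor: f = 64/Re = 64/339.2 = 0.1887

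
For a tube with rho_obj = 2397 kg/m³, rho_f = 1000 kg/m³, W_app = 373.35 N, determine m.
Formula: W_{app} = mg\left(1 - \frac{\rho_f}{\rho_{obj}}\right)
Substituting knowns: 373.35 = m·9.81·(1 − 1000/2397)
Solving for m: m = 373.35/(9.81·(1 − 1000/2397)) = 65.3 kg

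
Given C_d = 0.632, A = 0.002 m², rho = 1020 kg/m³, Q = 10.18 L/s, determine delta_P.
Formula: Q = C_d A \sqrt{\frac{2 \Delta P}{\rho}}
Substituting knowns: 10.18 = 0.632·0.002·√(2·(delta_P·1000)/1020)·1000
Solving for delta_P: delta_P = ((10.18/1000)/(0.632·0.002))²·1020/2/1000 = 33.08 kPa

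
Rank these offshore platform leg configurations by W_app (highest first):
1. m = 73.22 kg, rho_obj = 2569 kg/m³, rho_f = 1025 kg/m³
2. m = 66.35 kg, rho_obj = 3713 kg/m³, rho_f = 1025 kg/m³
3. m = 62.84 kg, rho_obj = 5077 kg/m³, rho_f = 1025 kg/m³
Case 1: W_app = 431.7 N
Case 2: W_app = 471.2 N
Case 3: W_app = 492 N
Ranking (highest first): 3, 2, 1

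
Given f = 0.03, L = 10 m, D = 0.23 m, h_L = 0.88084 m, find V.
Formula: h_L = f \frac{L}{D} \frac{V^2}{2g}
Substituting knowns: 0.88084 = 0.03·(10/0.23)·V²/(2·9.81)
Solving for V: V = √(0.88084·2·9.81/(0.03·(10/0.23))) = 3.64 m/s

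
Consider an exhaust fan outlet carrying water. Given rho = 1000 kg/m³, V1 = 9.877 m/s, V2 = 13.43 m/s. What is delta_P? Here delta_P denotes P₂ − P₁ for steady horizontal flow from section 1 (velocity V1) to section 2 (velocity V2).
Formula: \Delta P = \frac{1}{2} \rho (V_1^2 - V_2^2)
delta_P = 0.5·1000·(9.877² − 13.43²)/1000 = -41.4 kPa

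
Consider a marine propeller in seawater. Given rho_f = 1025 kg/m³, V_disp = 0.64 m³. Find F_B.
Formula: F_B = \rho_f g V_{disp}
F_B = 1025·9.81·0.64 = 6435 N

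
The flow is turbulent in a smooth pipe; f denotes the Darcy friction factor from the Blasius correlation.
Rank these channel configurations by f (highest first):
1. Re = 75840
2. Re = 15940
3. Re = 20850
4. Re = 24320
Case 1: f = 0.01904
Case 2: f = 0.02812
Case 3: f = 0.0263
Case 4: f = 0.0253
Ranking (highest first): 2, 3, 4, 1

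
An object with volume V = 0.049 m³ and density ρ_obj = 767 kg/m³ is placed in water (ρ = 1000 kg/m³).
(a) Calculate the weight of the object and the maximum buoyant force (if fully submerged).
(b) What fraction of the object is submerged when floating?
(a) W=rho_obj*g*V=767*9.81*0.049=368.7 N; F_B(max)=rho*g*V=1000*9.81*0.049=480.7 N
(b) Floating fraction=rho_obj/rho=767/1000=0.767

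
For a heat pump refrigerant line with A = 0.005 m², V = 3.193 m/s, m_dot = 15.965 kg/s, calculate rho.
Formula: \dot{m} = \rho A V
Substituting knowns: 15.965 = rho·0.005·3.193
Solving for rho: rho = 15.965/(0.005·3.193) = 1000 kg/m³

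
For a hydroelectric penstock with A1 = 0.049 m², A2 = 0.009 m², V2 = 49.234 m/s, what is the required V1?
Formula: V_2 = \frac{A_1 V_1}{A_2}
Substituting knowns: 49.234 = 0.049·V1/0.009
Solving for V1: V1 = 49.234·0.009/0.049 = 9.043 m/s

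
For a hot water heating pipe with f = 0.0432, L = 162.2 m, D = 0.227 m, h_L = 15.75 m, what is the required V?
Formula: h_L = f \frac{L}{D} \frac{V^2}{2g}
Substituting knowns: 15.75 = 0.0432·(162.2/0.227)·V²/(2·9.81)
Solving for V: V = √(15.75·2·9.81/(0.0432·(162.2/0.227))) = 3.164 m/s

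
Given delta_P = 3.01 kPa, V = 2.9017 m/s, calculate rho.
Formula: V = \sqrt{\frac{2 \Delta P}{\rho}}
Substituting knowns: 2.9017 = √(2·(3.01·1000)/rho)
Solving for rho: rho = 2·(3.01·1000)/2.9017² = 715 kg/m³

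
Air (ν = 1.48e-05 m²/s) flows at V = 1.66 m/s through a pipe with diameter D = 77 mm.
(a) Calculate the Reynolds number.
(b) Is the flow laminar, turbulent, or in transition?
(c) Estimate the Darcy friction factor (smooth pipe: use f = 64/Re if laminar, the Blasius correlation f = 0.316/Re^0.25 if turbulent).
(a) Re = V·D/ν = 1.66·0.077/1.48e-05 = 8636.5
(b) Flow regime: turbulent (Re > 4000)
(c) Friction factor: f = 0.316/Re^0.25 = 0.316/8636.5^0.25 = 0.03278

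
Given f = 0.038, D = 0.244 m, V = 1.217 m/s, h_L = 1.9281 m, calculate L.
Formula: h_L = f \frac{L}{D} \frac{V^2}{2g}
Substituting knowns: 1.9281 = 0.038·(L/0.244)·1.217²/(2·9.81)
Solving for L: L = 1.9281·2·9.81·0.244/(0.038·1.217²) = 164 m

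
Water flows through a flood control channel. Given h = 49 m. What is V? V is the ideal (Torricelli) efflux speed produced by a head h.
Formula: V = \sqrt{2 g h}
V = √(2·9.81·49) = 31.01 m/s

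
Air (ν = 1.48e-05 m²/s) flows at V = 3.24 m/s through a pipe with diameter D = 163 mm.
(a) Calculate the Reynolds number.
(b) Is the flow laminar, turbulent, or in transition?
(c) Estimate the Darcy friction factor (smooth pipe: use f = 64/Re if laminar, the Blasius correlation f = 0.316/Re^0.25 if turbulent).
(a) Re = V·D/ν = 3.24·0.163/1.48e-05 = 35684
(b) Flow regime: turbulent (Re > 4000)
(c) Friction factor: f = 0.316/Re^0.25 = 0.316/35684^0.25 = 0.02299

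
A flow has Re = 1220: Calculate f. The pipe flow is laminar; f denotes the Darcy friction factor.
Formula: f = \frac{64}{Re}
f = 64/1220 = 0.05246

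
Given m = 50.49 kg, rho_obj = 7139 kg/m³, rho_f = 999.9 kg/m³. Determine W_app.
Formula: W_{app} = mg\left(1 - \frac{\rho_f}{\rho_{obj}}\right)
W_app = 50.49·9.81·(1 − 999.9/7139) = 425.9 N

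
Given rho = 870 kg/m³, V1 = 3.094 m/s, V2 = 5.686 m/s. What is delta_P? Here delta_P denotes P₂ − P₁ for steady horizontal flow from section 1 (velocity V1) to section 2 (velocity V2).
Formula: \Delta P = \frac{1}{2} \rho (V_1^2 - V_2^2)
delta_P = 0.5·870·(3.094² − 5.686²)/1000 = -9.9 kPa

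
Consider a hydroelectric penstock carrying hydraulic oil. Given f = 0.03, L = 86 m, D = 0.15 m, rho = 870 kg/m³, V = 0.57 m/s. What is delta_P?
Formula: \Delta P = f \frac{L}{D} \frac{\rho V^2}{2}
delta_P = 0.03·(86/0.15)·0.5·870·0.57²/1000 = 2.431 kPa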